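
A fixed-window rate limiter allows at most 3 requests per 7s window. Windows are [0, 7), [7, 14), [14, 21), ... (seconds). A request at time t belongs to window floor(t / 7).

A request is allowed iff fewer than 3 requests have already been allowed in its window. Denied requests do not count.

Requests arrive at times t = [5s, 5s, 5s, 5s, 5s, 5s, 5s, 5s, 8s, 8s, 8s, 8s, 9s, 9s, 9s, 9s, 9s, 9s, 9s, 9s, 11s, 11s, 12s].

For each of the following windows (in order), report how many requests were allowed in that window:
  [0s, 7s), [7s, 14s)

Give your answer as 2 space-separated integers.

Answer: 3 3

Derivation:
Processing requests:
  req#1 t=5s (window 0): ALLOW
  req#2 t=5s (window 0): ALLOW
  req#3 t=5s (window 0): ALLOW
  req#4 t=5s (window 0): DENY
  req#5 t=5s (window 0): DENY
  req#6 t=5s (window 0): DENY
  req#7 t=5s (window 0): DENY
  req#8 t=5s (window 0): DENY
  req#9 t=8s (window 1): ALLOW
  req#10 t=8s (window 1): ALLOW
  req#11 t=8s (window 1): ALLOW
  req#12 t=8s (window 1): DENY
  req#13 t=9s (window 1): DENY
  req#14 t=9s (window 1): DENY
  req#15 t=9s (window 1): DENY
  req#16 t=9s (window 1): DENY
  req#17 t=9s (window 1): DENY
  req#18 t=9s (window 1): DENY
  req#19 t=9s (window 1): DENY
  req#20 t=9s (window 1): DENY
  req#21 t=11s (window 1): DENY
  req#22 t=11s (window 1): DENY
  req#23 t=12s (window 1): DENY

Allowed counts by window: 3 3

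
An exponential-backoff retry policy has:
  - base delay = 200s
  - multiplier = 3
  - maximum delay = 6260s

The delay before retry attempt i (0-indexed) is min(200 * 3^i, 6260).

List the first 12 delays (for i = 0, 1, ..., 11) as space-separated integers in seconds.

Answer: 200 600 1800 5400 6260 6260 6260 6260 6260 6260 6260 6260

Derivation:
Computing each delay:
  i=0: min(200*3^0, 6260) = 200
  i=1: min(200*3^1, 6260) = 600
  i=2: min(200*3^2, 6260) = 1800
  i=3: min(200*3^3, 6260) = 5400
  i=4: min(200*3^4, 6260) = 6260
  i=5: min(200*3^5, 6260) = 6260
  i=6: min(200*3^6, 6260) = 6260
  i=7: min(200*3^7, 6260) = 6260
  i=8: min(200*3^8, 6260) = 6260
  i=9: min(200*3^9, 6260) = 6260
  i=10: min(200*3^10, 6260) = 6260
  i=11: min(200*3^11, 6260) = 6260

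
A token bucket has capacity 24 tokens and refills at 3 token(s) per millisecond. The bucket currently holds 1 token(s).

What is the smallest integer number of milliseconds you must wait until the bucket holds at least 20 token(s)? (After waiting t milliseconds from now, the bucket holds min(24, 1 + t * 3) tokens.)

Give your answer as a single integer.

Answer: 7

Derivation:
Need 1 + t * 3 >= 20, so t >= 19/3.
Smallest integer t = ceil(19/3) = 7.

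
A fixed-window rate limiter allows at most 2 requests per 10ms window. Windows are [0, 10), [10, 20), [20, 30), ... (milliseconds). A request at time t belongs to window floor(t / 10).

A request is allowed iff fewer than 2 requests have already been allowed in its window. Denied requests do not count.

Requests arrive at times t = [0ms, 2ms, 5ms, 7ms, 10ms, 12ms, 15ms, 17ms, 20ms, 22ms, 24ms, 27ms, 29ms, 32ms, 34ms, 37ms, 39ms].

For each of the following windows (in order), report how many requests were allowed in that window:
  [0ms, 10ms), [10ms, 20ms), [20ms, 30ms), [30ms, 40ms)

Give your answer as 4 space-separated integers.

Answer: 2 2 2 2

Derivation:
Processing requests:
  req#1 t=0ms (window 0): ALLOW
  req#2 t=2ms (window 0): ALLOW
  req#3 t=5ms (window 0): DENY
  req#4 t=7ms (window 0): DENY
  req#5 t=10ms (window 1): ALLOW
  req#6 t=12ms (window 1): ALLOW
  req#7 t=15ms (window 1): DENY
  req#8 t=17ms (window 1): DENY
  req#9 t=20ms (window 2): ALLOW
  req#10 t=22ms (window 2): ALLOW
  req#11 t=24ms (window 2): DENY
  req#12 t=27ms (window 2): DENY
  req#13 t=29ms (window 2): DENY
  req#14 t=32ms (window 3): ALLOW
  req#15 t=34ms (window 3): ALLOW
  req#16 t=37ms (window 3): DENY
  req#17 t=39ms (window 3): DENY

Allowed counts by window: 2 2 2 2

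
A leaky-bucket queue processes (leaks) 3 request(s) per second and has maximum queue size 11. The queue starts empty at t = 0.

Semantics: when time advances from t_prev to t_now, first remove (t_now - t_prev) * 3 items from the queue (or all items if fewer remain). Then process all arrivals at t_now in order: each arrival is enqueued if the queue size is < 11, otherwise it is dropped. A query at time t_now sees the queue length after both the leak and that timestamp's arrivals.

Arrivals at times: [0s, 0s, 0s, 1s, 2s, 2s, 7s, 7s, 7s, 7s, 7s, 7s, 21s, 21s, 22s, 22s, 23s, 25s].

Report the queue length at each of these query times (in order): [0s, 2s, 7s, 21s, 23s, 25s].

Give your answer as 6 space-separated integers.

Answer: 3 2 6 2 1 1

Derivation:
Queue lengths at query times:
  query t=0s: backlog = 3
  query t=2s: backlog = 2
  query t=7s: backlog = 6
  query t=21s: backlog = 2
  query t=23s: backlog = 1
  query t=25s: backlog = 1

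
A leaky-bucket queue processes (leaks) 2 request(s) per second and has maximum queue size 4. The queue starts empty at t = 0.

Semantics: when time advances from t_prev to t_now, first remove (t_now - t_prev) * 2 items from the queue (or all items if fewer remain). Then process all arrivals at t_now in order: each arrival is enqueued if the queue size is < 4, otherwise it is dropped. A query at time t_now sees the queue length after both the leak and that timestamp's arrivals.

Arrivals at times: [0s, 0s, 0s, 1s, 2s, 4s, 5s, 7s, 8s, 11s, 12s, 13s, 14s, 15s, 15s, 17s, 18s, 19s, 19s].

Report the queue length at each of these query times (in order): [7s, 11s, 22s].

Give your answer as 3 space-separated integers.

Answer: 1 1 0

Derivation:
Queue lengths at query times:
  query t=7s: backlog = 1
  query t=11s: backlog = 1
  query t=22s: backlog = 0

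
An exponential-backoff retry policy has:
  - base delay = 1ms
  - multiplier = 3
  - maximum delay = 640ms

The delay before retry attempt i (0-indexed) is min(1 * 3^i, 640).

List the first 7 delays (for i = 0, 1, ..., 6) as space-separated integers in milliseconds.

Answer: 1 3 9 27 81 243 640

Derivation:
Computing each delay:
  i=0: min(1*3^0, 640) = 1
  i=1: min(1*3^1, 640) = 3
  i=2: min(1*3^2, 640) = 9
  i=3: min(1*3^3, 640) = 27
  i=4: min(1*3^4, 640) = 81
  i=5: min(1*3^5, 640) = 243
  i=6: min(1*3^6, 640) = 640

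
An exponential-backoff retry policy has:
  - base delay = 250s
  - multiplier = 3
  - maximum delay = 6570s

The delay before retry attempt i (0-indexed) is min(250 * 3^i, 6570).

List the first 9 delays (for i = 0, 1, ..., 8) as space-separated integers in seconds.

Computing each delay:
  i=0: min(250*3^0, 6570) = 250
  i=1: min(250*3^1, 6570) = 750
  i=2: min(250*3^2, 6570) = 2250
  i=3: min(250*3^3, 6570) = 6570
  i=4: min(250*3^4, 6570) = 6570
  i=5: min(250*3^5, 6570) = 6570
  i=6: min(250*3^6, 6570) = 6570
  i=7: min(250*3^7, 6570) = 6570
  i=8: min(250*3^8, 6570) = 6570

Answer: 250 750 2250 6570 6570 6570 6570 6570 6570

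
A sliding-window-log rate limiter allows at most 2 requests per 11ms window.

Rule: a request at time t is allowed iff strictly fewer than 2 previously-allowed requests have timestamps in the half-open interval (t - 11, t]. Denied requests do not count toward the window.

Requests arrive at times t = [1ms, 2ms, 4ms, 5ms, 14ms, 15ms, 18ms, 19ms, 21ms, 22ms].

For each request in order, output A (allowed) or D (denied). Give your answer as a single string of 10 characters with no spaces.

Tracking allowed requests in the window:
  req#1 t=1ms: ALLOW
  req#2 t=2ms: ALLOW
  req#3 t=4ms: DENY
  req#4 t=5ms: DENY
  req#5 t=14ms: ALLOW
  req#6 t=15ms: ALLOW
  req#7 t=18ms: DENY
  req#8 t=19ms: DENY
  req#9 t=21ms: DENY
  req#10 t=22ms: DENY

Answer: AADDAADDDD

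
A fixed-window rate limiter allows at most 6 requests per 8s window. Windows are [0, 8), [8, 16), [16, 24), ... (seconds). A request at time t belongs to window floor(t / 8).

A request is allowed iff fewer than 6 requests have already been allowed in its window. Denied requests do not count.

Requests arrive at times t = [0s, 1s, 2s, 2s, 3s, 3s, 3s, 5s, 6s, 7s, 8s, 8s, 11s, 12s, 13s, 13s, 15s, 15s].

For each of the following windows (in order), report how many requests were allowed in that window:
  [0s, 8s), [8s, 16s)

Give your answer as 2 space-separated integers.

Answer: 6 6

Derivation:
Processing requests:
  req#1 t=0s (window 0): ALLOW
  req#2 t=1s (window 0): ALLOW
  req#3 t=2s (window 0): ALLOW
  req#4 t=2s (window 0): ALLOW
  req#5 t=3s (window 0): ALLOW
  req#6 t=3s (window 0): ALLOW
  req#7 t=3s (window 0): DENY
  req#8 t=5s (window 0): DENY
  req#9 t=6s (window 0): DENY
  req#10 t=7s (window 0): DENY
  req#11 t=8s (window 1): ALLOW
  req#12 t=8s (window 1): ALLOW
  req#13 t=11s (window 1): ALLOW
  req#14 t=12s (window 1): ALLOW
  req#15 t=13s (window 1): ALLOW
  req#16 t=13s (window 1): ALLOW
  req#17 t=15s (window 1): DENY
  req#18 t=15s (window 1): DENY

Allowed counts by window: 6 6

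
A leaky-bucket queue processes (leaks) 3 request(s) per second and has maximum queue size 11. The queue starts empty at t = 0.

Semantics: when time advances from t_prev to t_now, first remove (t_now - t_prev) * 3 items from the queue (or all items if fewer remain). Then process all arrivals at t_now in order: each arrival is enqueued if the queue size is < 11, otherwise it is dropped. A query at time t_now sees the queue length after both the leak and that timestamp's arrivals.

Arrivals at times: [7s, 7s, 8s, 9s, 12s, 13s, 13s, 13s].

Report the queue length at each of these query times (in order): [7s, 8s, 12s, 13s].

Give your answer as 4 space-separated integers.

Queue lengths at query times:
  query t=7s: backlog = 2
  query t=8s: backlog = 1
  query t=12s: backlog = 1
  query t=13s: backlog = 3

Answer: 2 1 1 3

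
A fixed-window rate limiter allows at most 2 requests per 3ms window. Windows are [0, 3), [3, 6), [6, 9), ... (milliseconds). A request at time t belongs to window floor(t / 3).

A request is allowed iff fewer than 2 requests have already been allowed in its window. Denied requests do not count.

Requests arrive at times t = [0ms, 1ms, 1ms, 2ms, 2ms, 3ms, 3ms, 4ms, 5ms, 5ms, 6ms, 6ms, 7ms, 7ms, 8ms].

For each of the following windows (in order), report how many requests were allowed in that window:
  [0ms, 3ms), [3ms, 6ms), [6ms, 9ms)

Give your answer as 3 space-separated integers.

Processing requests:
  req#1 t=0ms (window 0): ALLOW
  req#2 t=1ms (window 0): ALLOW
  req#3 t=1ms (window 0): DENY
  req#4 t=2ms (window 0): DENY
  req#5 t=2ms (window 0): DENY
  req#6 t=3ms (window 1): ALLOW
  req#7 t=3ms (window 1): ALLOW
  req#8 t=4ms (window 1): DENY
  req#9 t=5ms (window 1): DENY
  req#10 t=5ms (window 1): DENY
  req#11 t=6ms (window 2): ALLOW
  req#12 t=6ms (window 2): ALLOW
  req#13 t=7ms (window 2): DENY
  req#14 t=7ms (window 2): DENY
  req#15 t=8ms (window 2): DENY

Allowed counts by window: 2 2 2

Answer: 2 2 2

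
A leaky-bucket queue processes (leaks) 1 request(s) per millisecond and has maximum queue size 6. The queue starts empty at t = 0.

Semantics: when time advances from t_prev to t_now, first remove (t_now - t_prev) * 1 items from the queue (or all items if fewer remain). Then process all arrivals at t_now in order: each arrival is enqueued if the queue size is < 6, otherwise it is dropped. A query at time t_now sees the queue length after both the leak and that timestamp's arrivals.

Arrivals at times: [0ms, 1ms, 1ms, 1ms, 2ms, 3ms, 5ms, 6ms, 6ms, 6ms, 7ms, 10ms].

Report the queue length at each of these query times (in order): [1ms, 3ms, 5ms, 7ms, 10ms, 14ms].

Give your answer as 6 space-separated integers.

Answer: 3 3 2 4 2 0

Derivation:
Queue lengths at query times:
  query t=1ms: backlog = 3
  query t=3ms: backlog = 3
  query t=5ms: backlog = 2
  query t=7ms: backlog = 4
  query t=10ms: backlog = 2
  query t=14ms: backlog = 0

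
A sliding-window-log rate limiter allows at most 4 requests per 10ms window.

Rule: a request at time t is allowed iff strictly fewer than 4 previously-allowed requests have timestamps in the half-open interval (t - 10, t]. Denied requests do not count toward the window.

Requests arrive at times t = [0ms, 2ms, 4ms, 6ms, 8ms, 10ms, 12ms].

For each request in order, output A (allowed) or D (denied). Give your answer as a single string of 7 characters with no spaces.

Answer: AAAADAA

Derivation:
Tracking allowed requests in the window:
  req#1 t=0ms: ALLOW
  req#2 t=2ms: ALLOW
  req#3 t=4ms: ALLOW
  req#4 t=6ms: ALLOW
  req#5 t=8ms: DENY
  req#6 t=10ms: ALLOW
  req#7 t=12ms: ALLOW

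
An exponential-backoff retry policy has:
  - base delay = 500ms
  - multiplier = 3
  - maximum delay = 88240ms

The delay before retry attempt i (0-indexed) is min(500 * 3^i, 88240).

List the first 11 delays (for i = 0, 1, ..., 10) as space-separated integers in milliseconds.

Computing each delay:
  i=0: min(500*3^0, 88240) = 500
  i=1: min(500*3^1, 88240) = 1500
  i=2: min(500*3^2, 88240) = 4500
  i=3: min(500*3^3, 88240) = 13500
  i=4: min(500*3^4, 88240) = 40500
  i=5: min(500*3^5, 88240) = 88240
  i=6: min(500*3^6, 88240) = 88240
  i=7: min(500*3^7, 88240) = 88240
  i=8: min(500*3^8, 88240) = 88240
  i=9: min(500*3^9, 88240) = 88240
  i=10: min(500*3^10, 88240) = 88240

Answer: 500 1500 4500 13500 40500 88240 88240 88240 88240 88240 88240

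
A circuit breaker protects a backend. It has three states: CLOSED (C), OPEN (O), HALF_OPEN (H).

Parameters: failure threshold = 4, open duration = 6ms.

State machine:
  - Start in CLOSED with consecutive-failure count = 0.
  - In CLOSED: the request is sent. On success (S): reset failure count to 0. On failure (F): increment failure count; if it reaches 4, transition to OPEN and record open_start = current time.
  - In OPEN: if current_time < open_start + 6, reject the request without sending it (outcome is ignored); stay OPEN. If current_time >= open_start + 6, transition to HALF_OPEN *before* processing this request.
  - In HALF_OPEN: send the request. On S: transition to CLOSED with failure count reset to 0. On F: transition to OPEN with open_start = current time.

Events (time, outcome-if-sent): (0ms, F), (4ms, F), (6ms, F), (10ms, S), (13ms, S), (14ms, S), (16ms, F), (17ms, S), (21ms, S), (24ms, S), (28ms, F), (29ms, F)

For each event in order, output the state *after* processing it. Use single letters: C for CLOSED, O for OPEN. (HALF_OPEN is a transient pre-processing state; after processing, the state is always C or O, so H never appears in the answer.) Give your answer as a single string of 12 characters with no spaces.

Answer: CCCCCCCCCCCC

Derivation:
State after each event:
  event#1 t=0ms outcome=F: state=CLOSED
  event#2 t=4ms outcome=F: state=CLOSED
  event#3 t=6ms outcome=F: state=CLOSED
  event#4 t=10ms outcome=S: state=CLOSED
  event#5 t=13ms outcome=S: state=CLOSED
  event#6 t=14ms outcome=S: state=CLOSED
  event#7 t=16ms outcome=F: state=CLOSED
  event#8 t=17ms outcome=S: state=CLOSED
  event#9 t=21ms outcome=S: state=CLOSED
  event#10 t=24ms outcome=S: state=CLOSED
  event#11 t=28ms outcome=F: state=CLOSED
  event#12 t=29ms outcome=F: state=CLOSED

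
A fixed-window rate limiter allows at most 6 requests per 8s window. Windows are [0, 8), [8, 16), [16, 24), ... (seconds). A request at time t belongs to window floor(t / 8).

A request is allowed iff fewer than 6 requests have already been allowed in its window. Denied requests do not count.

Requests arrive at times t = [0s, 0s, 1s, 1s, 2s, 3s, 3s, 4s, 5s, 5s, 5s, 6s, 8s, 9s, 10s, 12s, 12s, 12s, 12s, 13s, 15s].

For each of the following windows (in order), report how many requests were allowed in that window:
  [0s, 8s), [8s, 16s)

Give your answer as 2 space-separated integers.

Processing requests:
  req#1 t=0s (window 0): ALLOW
  req#2 t=0s (window 0): ALLOW
  req#3 t=1s (window 0): ALLOW
  req#4 t=1s (window 0): ALLOW
  req#5 t=2s (window 0): ALLOW
  req#6 t=3s (window 0): ALLOW
  req#7 t=3s (window 0): DENY
  req#8 t=4s (window 0): DENY
  req#9 t=5s (window 0): DENY
  req#10 t=5s (window 0): DENY
  req#11 t=5s (window 0): DENY
  req#12 t=6s (window 0): DENY
  req#13 t=8s (window 1): ALLOW
  req#14 t=9s (window 1): ALLOW
  req#15 t=10s (window 1): ALLOW
  req#16 t=12s (window 1): ALLOW
  req#17 t=12s (window 1): ALLOW
  req#18 t=12s (window 1): ALLOW
  req#19 t=12s (window 1): DENY
  req#20 t=13s (window 1): DENY
  req#21 t=15s (window 1): DENY

Allowed counts by window: 6 6

Answer: 6 6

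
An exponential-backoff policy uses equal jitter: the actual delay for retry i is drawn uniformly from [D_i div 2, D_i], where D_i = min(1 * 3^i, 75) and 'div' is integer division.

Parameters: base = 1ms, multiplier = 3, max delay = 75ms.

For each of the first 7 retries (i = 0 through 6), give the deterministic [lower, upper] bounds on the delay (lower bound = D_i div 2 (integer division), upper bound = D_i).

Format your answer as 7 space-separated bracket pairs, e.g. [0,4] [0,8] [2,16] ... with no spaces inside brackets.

Answer: [0,1] [1,3] [4,9] [13,27] [37,75] [37,75] [37,75]

Derivation:
Computing bounds per retry:
  i=0: D_i=min(1*3^0,75)=1, bounds=[0,1]
  i=1: D_i=min(1*3^1,75)=3, bounds=[1,3]
  i=2: D_i=min(1*3^2,75)=9, bounds=[4,9]
  i=3: D_i=min(1*3^3,75)=27, bounds=[13,27]
  i=4: D_i=min(1*3^4,75)=75, bounds=[37,75]
  i=5: D_i=min(1*3^5,75)=75, bounds=[37,75]
  i=6: D_i=min(1*3^6,75)=75, bounds=[37,75]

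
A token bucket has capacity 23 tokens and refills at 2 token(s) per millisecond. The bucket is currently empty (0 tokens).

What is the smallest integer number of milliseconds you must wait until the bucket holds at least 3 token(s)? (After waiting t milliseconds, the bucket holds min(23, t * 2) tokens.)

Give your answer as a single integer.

Answer: 2

Derivation:
Need t * 2 >= 3, so t >= 3/2.
Smallest integer t = ceil(3/2) = 2.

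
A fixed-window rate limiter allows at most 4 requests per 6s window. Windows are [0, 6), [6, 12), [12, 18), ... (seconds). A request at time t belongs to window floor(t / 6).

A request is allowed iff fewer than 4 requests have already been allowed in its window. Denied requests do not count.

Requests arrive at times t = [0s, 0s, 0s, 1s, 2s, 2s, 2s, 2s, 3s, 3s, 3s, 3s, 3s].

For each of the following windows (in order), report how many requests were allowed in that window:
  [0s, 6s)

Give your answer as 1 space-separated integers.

Processing requests:
  req#1 t=0s (window 0): ALLOW
  req#2 t=0s (window 0): ALLOW
  req#3 t=0s (window 0): ALLOW
  req#4 t=1s (window 0): ALLOW
  req#5 t=2s (window 0): DENY
  req#6 t=2s (window 0): DENY
  req#7 t=2s (window 0): DENY
  req#8 t=2s (window 0): DENY
  req#9 t=3s (window 0): DENY
  req#10 t=3s (window 0): DENY
  req#11 t=3s (window 0): DENY
  req#12 t=3s (window 0): DENY
  req#13 t=3s (window 0): DENY

Allowed counts by window: 4

Answer: 4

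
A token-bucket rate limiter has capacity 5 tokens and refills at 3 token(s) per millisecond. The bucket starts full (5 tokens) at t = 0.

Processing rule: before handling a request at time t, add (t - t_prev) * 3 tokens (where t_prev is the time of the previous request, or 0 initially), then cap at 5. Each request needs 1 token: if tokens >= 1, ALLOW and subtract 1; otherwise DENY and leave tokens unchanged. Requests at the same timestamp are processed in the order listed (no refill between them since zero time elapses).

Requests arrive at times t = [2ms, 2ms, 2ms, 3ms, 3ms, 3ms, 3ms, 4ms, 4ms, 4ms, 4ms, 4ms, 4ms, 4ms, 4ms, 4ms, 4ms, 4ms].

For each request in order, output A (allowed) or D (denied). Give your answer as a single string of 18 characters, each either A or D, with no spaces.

Simulating step by step:
  req#1 t=2ms: ALLOW
  req#2 t=2ms: ALLOW
  req#3 t=2ms: ALLOW
  req#4 t=3ms: ALLOW
  req#5 t=3ms: ALLOW
  req#6 t=3ms: ALLOW
  req#7 t=3ms: ALLOW
  req#8 t=4ms: ALLOW
  req#9 t=4ms: ALLOW
  req#10 t=4ms: ALLOW
  req#11 t=4ms: ALLOW
  req#12 t=4ms: DENY
  req#13 t=4ms: DENY
  req#14 t=4ms: DENY
  req#15 t=4ms: DENY
  req#16 t=4ms: DENY
  req#17 t=4ms: DENY
  req#18 t=4ms: DENY

Answer: AAAAAAAAAAADDDDDDD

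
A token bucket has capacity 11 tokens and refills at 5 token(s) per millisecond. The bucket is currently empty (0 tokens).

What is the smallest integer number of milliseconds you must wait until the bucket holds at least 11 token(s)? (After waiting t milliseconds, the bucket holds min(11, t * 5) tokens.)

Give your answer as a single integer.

Answer: 3

Derivation:
Need t * 5 >= 11, so t >= 11/5.
Smallest integer t = ceil(11/5) = 3.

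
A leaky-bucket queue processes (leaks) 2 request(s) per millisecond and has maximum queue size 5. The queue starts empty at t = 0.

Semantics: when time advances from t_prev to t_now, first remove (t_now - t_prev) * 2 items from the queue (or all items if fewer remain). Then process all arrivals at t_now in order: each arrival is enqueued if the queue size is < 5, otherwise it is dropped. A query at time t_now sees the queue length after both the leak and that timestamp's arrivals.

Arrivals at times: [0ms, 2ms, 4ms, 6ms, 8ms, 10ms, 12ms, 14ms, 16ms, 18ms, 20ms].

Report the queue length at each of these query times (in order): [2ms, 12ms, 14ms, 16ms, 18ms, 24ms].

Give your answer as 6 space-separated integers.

Answer: 1 1 1 1 1 0

Derivation:
Queue lengths at query times:
  query t=2ms: backlog = 1
  query t=12ms: backlog = 1
  query t=14ms: backlog = 1
  query t=16ms: backlog = 1
  query t=18ms: backlog = 1
  query t=24ms: backlog = 0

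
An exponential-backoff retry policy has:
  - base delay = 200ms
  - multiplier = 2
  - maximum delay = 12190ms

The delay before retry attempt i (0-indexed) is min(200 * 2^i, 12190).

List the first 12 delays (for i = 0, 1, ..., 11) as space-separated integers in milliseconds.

Computing each delay:
  i=0: min(200*2^0, 12190) = 200
  i=1: min(200*2^1, 12190) = 400
  i=2: min(200*2^2, 12190) = 800
  i=3: min(200*2^3, 12190) = 1600
  i=4: min(200*2^4, 12190) = 3200
  i=5: min(200*2^5, 12190) = 6400
  i=6: min(200*2^6, 12190) = 12190
  i=7: min(200*2^7, 12190) = 12190
  i=8: min(200*2^8, 12190) = 12190
  i=9: min(200*2^9, 12190) = 12190
  i=10: min(200*2^10, 12190) = 12190
  i=11: min(200*2^11, 12190) = 12190

Answer: 200 400 800 1600 3200 6400 12190 12190 12190 12190 12190 12190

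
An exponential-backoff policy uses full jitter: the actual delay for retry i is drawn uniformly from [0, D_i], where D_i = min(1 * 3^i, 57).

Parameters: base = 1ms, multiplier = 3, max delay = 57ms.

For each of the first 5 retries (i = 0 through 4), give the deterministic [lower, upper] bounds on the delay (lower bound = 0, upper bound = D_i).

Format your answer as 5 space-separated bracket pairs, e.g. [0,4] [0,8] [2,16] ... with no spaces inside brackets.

Computing bounds per retry:
  i=0: D_i=min(1*3^0,57)=1, bounds=[0,1]
  i=1: D_i=min(1*3^1,57)=3, bounds=[0,3]
  i=2: D_i=min(1*3^2,57)=9, bounds=[0,9]
  i=3: D_i=min(1*3^3,57)=27, bounds=[0,27]
  i=4: D_i=min(1*3^4,57)=57, bounds=[0,57]

Answer: [0,1] [0,3] [0,9] [0,27] [0,57]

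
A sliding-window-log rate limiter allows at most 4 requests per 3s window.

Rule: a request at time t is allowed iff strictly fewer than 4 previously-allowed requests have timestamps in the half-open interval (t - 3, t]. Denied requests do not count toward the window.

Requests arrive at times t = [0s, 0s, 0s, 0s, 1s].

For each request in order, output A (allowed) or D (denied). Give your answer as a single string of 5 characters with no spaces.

Answer: AAAAD

Derivation:
Tracking allowed requests in the window:
  req#1 t=0s: ALLOW
  req#2 t=0s: ALLOW
  req#3 t=0s: ALLOW
  req#4 t=0s: ALLOW
  req#5 t=1s: DENY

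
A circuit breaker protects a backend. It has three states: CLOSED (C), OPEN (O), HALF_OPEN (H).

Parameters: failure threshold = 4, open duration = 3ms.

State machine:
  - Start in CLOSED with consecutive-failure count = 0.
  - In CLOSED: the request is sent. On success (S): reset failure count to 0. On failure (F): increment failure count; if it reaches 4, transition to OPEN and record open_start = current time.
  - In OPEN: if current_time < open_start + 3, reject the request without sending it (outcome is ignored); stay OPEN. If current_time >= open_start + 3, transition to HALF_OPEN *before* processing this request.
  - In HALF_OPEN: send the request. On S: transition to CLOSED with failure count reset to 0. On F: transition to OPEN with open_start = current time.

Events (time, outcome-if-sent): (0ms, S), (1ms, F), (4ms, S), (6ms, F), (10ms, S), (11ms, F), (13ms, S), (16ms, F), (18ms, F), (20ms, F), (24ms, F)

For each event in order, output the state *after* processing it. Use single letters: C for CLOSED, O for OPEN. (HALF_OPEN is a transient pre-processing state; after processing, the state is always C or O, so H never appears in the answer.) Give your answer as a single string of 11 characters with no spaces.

Answer: CCCCCCCCCCO

Derivation:
State after each event:
  event#1 t=0ms outcome=S: state=CLOSED
  event#2 t=1ms outcome=F: state=CLOSED
  event#3 t=4ms outcome=S: state=CLOSED
  event#4 t=6ms outcome=F: state=CLOSED
  event#5 t=10ms outcome=S: state=CLOSED
  event#6 t=11ms outcome=F: state=CLOSED
  event#7 t=13ms outcome=S: state=CLOSED
  event#8 t=16ms outcome=F: state=CLOSED
  event#9 t=18ms outcome=F: state=CLOSED
  event#10 t=20ms outcome=F: state=CLOSED
  event#11 t=24ms outcome=F: state=OPEN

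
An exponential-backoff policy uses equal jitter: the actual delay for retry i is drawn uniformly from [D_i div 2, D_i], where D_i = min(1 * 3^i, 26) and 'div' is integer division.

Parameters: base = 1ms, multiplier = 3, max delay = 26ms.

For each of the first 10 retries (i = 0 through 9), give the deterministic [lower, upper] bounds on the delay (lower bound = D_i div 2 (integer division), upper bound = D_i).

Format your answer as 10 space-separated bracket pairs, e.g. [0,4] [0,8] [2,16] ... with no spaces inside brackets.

Answer: [0,1] [1,3] [4,9] [13,26] [13,26] [13,26] [13,26] [13,26] [13,26] [13,26]

Derivation:
Computing bounds per retry:
  i=0: D_i=min(1*3^0,26)=1, bounds=[0,1]
  i=1: D_i=min(1*3^1,26)=3, bounds=[1,3]
  i=2: D_i=min(1*3^2,26)=9, bounds=[4,9]
  i=3: D_i=min(1*3^3,26)=26, bounds=[13,26]
  i=4: D_i=min(1*3^4,26)=26, bounds=[13,26]
  i=5: D_i=min(1*3^5,26)=26, bounds=[13,26]
  i=6: D_i=min(1*3^6,26)=26, bounds=[13,26]
  i=7: D_i=min(1*3^7,26)=26, bounds=[13,26]
  i=8: D_i=min(1*3^8,26)=26, bounds=[13,26]
  i=9: D_i=min(1*3^9,26)=26, bounds=[13,26]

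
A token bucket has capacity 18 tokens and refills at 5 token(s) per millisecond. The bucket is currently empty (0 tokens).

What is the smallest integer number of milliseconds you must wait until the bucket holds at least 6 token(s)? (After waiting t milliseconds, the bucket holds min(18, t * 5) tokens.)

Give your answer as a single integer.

Need t * 5 >= 6, so t >= 6/5.
Smallest integer t = ceil(6/5) = 2.

Answer: 2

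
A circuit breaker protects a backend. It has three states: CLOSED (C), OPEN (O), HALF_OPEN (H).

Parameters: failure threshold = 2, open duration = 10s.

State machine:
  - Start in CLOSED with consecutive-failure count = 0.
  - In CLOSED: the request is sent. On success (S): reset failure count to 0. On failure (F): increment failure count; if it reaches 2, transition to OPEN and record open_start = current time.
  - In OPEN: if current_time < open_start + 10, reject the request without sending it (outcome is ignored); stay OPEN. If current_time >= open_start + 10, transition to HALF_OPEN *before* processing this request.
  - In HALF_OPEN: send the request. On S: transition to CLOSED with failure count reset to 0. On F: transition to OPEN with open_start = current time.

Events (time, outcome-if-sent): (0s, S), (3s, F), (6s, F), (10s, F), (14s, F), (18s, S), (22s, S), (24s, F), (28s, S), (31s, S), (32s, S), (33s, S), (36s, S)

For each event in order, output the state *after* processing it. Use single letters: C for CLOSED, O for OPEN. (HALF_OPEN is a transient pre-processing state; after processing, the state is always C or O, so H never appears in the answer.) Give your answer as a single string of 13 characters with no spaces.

Answer: CCOOOCCCCCCCC

Derivation:
State after each event:
  event#1 t=0s outcome=S: state=CLOSED
  event#2 t=3s outcome=F: state=CLOSED
  event#3 t=6s outcome=F: state=OPEN
  event#4 t=10s outcome=F: state=OPEN
  event#5 t=14s outcome=F: state=OPEN
  event#6 t=18s outcome=S: state=CLOSED
  event#7 t=22s outcome=S: state=CLOSED
  event#8 t=24s outcome=F: state=CLOSED
  event#9 t=28s outcome=S: state=CLOSED
  event#10 t=31s outcome=S: state=CLOSED
  event#11 t=32s outcome=S: state=CLOSED
  event#12 t=33s outcome=S: state=CLOSED
  event#13 t=36s outcome=S: state=CLOSED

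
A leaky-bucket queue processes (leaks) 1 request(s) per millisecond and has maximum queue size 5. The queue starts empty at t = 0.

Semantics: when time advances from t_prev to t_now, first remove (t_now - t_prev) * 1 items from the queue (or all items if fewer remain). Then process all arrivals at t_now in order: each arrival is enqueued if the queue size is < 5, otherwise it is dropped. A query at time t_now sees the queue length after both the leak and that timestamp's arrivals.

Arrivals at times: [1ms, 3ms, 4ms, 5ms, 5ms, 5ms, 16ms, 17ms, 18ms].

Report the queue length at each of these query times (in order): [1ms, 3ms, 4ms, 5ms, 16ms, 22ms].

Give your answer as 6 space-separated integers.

Queue lengths at query times:
  query t=1ms: backlog = 1
  query t=3ms: backlog = 1
  query t=4ms: backlog = 1
  query t=5ms: backlog = 3
  query t=16ms: backlog = 1
  query t=22ms: backlog = 0

Answer: 1 1 1 3 1 0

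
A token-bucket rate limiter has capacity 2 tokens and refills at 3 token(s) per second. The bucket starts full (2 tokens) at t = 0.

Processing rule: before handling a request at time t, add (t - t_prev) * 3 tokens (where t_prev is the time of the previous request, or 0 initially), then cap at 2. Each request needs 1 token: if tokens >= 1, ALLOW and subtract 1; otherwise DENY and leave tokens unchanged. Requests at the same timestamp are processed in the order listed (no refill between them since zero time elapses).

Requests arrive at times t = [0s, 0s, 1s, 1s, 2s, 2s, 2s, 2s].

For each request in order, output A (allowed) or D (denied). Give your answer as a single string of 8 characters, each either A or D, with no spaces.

Simulating step by step:
  req#1 t=0s: ALLOW
  req#2 t=0s: ALLOW
  req#3 t=1s: ALLOW
  req#4 t=1s: ALLOW
  req#5 t=2s: ALLOW
  req#6 t=2s: ALLOW
  req#7 t=2s: DENY
  req#8 t=2s: DENY

Answer: AAAAAADD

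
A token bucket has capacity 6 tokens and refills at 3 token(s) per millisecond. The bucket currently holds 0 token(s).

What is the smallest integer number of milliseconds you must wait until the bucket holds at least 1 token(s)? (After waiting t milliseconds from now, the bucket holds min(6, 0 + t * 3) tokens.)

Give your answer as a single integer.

Need 0 + t * 3 >= 1, so t >= 1/3.
Smallest integer t = ceil(1/3) = 1.

Answer: 1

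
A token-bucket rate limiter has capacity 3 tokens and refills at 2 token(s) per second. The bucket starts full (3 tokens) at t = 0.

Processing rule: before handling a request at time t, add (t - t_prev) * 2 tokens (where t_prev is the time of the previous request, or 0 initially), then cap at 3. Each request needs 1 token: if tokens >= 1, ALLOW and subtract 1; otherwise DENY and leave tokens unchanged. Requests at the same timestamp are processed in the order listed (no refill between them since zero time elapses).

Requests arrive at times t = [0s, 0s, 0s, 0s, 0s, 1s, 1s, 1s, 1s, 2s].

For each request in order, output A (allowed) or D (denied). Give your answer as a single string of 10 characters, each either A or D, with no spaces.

Answer: AAADDAADDA

Derivation:
Simulating step by step:
  req#1 t=0s: ALLOW
  req#2 t=0s: ALLOW
  req#3 t=0s: ALLOW
  req#4 t=0s: DENY
  req#5 t=0s: DENY
  req#6 t=1s: ALLOW
  req#7 t=1s: ALLOW
  req#8 t=1s: DENY
  req#9 t=1s: DENY
  req#10 t=2s: ALLOW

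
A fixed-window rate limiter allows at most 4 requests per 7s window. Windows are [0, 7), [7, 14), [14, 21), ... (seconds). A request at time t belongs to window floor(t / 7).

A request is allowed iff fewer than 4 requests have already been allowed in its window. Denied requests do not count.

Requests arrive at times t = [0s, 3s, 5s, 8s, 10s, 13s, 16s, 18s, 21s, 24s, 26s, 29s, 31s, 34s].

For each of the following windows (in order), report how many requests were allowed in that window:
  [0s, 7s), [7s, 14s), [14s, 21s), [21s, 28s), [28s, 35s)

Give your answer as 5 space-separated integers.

Processing requests:
  req#1 t=0s (window 0): ALLOW
  req#2 t=3s (window 0): ALLOW
  req#3 t=5s (window 0): ALLOW
  req#4 t=8s (window 1): ALLOW
  req#5 t=10s (window 1): ALLOW
  req#6 t=13s (window 1): ALLOW
  req#7 t=16s (window 2): ALLOW
  req#8 t=18s (window 2): ALLOW
  req#9 t=21s (window 3): ALLOW
  req#10 t=24s (window 3): ALLOW
  req#11 t=26s (window 3): ALLOW
  req#12 t=29s (window 4): ALLOW
  req#13 t=31s (window 4): ALLOW
  req#14 t=34s (window 4): ALLOW

Allowed counts by window: 3 3 2 3 3

Answer: 3 3 2 3 3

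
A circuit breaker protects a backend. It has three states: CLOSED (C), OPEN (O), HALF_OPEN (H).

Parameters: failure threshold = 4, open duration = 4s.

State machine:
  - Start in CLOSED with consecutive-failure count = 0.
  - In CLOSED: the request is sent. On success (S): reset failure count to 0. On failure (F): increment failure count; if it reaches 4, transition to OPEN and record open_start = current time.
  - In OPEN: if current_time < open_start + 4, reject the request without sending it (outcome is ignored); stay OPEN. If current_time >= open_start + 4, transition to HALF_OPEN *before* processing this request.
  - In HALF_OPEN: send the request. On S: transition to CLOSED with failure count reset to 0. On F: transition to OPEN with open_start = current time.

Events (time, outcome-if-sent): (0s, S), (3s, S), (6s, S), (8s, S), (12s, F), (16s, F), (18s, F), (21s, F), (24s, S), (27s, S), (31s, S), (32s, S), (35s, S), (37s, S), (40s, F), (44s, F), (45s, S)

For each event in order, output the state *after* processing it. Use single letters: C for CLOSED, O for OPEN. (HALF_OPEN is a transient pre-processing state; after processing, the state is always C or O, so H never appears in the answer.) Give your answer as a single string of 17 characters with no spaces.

State after each event:
  event#1 t=0s outcome=S: state=CLOSED
  event#2 t=3s outcome=S: state=CLOSED
  event#3 t=6s outcome=S: state=CLOSED
  event#4 t=8s outcome=S: state=CLOSED
  event#5 t=12s outcome=F: state=CLOSED
  event#6 t=16s outcome=F: state=CLOSED
  event#7 t=18s outcome=F: state=CLOSED
  event#8 t=21s outcome=F: state=OPEN
  event#9 t=24s outcome=S: state=OPEN
  event#10 t=27s outcome=S: state=CLOSED
  event#11 t=31s outcome=S: state=CLOSED
  event#12 t=32s outcome=S: state=CLOSED
  event#13 t=35s outcome=S: state=CLOSED
  event#14 t=37s outcome=S: state=CLOSED
  event#15 t=40s outcome=F: state=CLOSED
  event#16 t=44s outcome=F: state=CLOSED
  event#17 t=45s outcome=S: state=CLOSED

Answer: CCCCCCCOOCCCCCCCC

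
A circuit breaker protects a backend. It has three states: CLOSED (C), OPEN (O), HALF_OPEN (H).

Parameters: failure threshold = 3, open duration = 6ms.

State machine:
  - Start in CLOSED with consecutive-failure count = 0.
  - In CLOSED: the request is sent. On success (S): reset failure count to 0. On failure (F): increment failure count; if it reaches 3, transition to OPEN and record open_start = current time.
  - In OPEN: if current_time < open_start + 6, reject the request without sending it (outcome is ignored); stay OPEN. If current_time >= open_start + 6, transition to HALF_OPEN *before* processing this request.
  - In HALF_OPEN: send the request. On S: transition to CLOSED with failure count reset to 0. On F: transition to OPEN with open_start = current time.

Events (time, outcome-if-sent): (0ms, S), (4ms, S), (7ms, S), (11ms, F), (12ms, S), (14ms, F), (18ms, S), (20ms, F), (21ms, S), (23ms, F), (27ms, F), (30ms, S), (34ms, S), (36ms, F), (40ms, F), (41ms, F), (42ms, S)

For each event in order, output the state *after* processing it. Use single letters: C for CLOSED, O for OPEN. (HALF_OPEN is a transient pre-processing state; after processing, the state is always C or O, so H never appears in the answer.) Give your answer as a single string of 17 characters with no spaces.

Answer: CCCCCCCCCCCCCCCOO

Derivation:
State after each event:
  event#1 t=0ms outcome=S: state=CLOSED
  event#2 t=4ms outcome=S: state=CLOSED
  event#3 t=7ms outcome=S: state=CLOSED
  event#4 t=11ms outcome=F: state=CLOSED
  event#5 t=12ms outcome=S: state=CLOSED
  event#6 t=14ms outcome=F: state=CLOSED
  event#7 t=18ms outcome=S: state=CLOSED
  event#8 t=20ms outcome=F: state=CLOSED
  event#9 t=21ms outcome=S: state=CLOSED
  event#10 t=23ms outcome=F: state=CLOSED
  event#11 t=27ms outcome=F: state=CLOSED
  event#12 t=30ms outcome=S: state=CLOSED
  event#13 t=34ms outcome=S: state=CLOSED
  event#14 t=36ms outcome=F: state=CLOSED
  event#15 t=40ms outcome=F: state=CLOSED
  event#16 t=41ms outcome=F: state=OPEN
  event#17 t=42ms outcome=S: state=OPEN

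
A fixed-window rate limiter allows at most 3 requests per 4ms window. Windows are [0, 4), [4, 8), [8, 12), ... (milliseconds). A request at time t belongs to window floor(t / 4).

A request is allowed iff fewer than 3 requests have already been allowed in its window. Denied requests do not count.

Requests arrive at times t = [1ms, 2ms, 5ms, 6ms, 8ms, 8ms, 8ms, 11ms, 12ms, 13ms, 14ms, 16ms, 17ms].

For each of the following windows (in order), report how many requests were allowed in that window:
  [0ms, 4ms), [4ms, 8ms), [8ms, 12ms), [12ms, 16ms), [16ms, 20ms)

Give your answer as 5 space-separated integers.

Answer: 2 2 3 3 2

Derivation:
Processing requests:
  req#1 t=1ms (window 0): ALLOW
  req#2 t=2ms (window 0): ALLOW
  req#3 t=5ms (window 1): ALLOW
  req#4 t=6ms (window 1): ALLOW
  req#5 t=8ms (window 2): ALLOW
  req#6 t=8ms (window 2): ALLOW
  req#7 t=8ms (window 2): ALLOW
  req#8 t=11ms (window 2): DENY
  req#9 t=12ms (window 3): ALLOW
  req#10 t=13ms (window 3): ALLOW
  req#11 t=14ms (window 3): ALLOW
  req#12 t=16ms (window 4): ALLOW
  req#13 t=17ms (window 4): ALLOW

Allowed counts by window: 2 2 3 3 2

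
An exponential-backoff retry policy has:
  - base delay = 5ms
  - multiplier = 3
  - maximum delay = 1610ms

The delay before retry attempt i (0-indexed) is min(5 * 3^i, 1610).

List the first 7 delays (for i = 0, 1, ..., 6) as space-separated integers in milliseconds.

Answer: 5 15 45 135 405 1215 1610

Derivation:
Computing each delay:
  i=0: min(5*3^0, 1610) = 5
  i=1: min(5*3^1, 1610) = 15
  i=2: min(5*3^2, 1610) = 45
  i=3: min(5*3^3, 1610) = 135
  i=4: min(5*3^4, 1610) = 405
  i=5: min(5*3^5, 1610) = 1215
  i=6: min(5*3^6, 1610) = 1610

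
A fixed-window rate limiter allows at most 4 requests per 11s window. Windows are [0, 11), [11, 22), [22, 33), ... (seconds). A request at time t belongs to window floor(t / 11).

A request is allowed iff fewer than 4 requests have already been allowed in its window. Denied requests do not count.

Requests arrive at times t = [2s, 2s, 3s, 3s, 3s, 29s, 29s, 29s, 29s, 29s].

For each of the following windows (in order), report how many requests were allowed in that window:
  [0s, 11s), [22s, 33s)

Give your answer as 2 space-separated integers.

Processing requests:
  req#1 t=2s (window 0): ALLOW
  req#2 t=2s (window 0): ALLOW
  req#3 t=3s (window 0): ALLOW
  req#4 t=3s (window 0): ALLOW
  req#5 t=3s (window 0): DENY
  req#6 t=29s (window 2): ALLOW
  req#7 t=29s (window 2): ALLOW
  req#8 t=29s (window 2): ALLOW
  req#9 t=29s (window 2): ALLOW
  req#10 t=29s (window 2): DENY

Allowed counts by window: 4 4

Answer: 4 4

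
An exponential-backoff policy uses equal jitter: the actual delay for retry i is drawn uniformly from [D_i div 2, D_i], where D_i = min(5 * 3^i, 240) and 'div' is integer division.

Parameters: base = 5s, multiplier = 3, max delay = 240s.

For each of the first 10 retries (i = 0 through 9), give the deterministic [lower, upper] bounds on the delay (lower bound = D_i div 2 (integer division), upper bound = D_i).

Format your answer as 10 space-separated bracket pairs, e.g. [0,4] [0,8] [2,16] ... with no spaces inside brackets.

Computing bounds per retry:
  i=0: D_i=min(5*3^0,240)=5, bounds=[2,5]
  i=1: D_i=min(5*3^1,240)=15, bounds=[7,15]
  i=2: D_i=min(5*3^2,240)=45, bounds=[22,45]
  i=3: D_i=min(5*3^3,240)=135, bounds=[67,135]
  i=4: D_i=min(5*3^4,240)=240, bounds=[120,240]
  i=5: D_i=min(5*3^5,240)=240, bounds=[120,240]
  i=6: D_i=min(5*3^6,240)=240, bounds=[120,240]
  i=7: D_i=min(5*3^7,240)=240, bounds=[120,240]
  i=8: D_i=min(5*3^8,240)=240, bounds=[120,240]
  i=9: D_i=min(5*3^9,240)=240, bounds=[120,240]

Answer: [2,5] [7,15] [22,45] [67,135] [120,240] [120,240] [120,240] [120,240] [120,240] [120,240]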